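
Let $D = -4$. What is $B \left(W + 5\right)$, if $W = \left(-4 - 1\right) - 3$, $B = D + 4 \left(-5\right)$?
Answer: $72$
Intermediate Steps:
$B = -24$ ($B = -4 + 4 \left(-5\right) = -4 - 20 = -24$)
$W = -8$ ($W = -5 - 3 = -8$)
$B \left(W + 5\right) = - 24 \left(-8 + 5\right) = \left(-24\right) \left(-3\right) = 72$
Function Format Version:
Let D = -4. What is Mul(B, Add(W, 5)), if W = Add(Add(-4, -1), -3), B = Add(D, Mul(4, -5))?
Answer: 72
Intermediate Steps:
B = -24 (B = Add(-4, Mul(4, -5)) = Add(-4, -20) = -24)
W = -8 (W = Add(-5, -3) = -8)
Mul(B, Add(W, 5)) = Mul(-24, Add(-8, 5)) = Mul(-24, -3) = 72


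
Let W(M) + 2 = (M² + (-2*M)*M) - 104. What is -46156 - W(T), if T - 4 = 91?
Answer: -37025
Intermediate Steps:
T = 95 (T = 4 + 91 = 95)
W(M) = -106 - M² (W(M) = -2 + ((M² + (-2*M)*M) - 104) = -2 + ((M² - 2*M²) - 104) = -2 + (-M² - 104) = -2 + (-104 - M²) = -106 - M²)
-46156 - W(T) = -46156 - (-106 - 1*95²) = -46156 - (-106 - 1*9025) = -46156 - (-106 - 9025) = -46156 - 1*(-9131) = -46156 + 9131 = -37025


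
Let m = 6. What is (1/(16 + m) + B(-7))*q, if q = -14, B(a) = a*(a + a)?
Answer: -15099/11 ≈ -1372.6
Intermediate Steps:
B(a) = 2*a² (B(a) = a*(2*a) = 2*a²)
(1/(16 + m) + B(-7))*q = (1/(16 + 6) + 2*(-7)²)*(-14) = (1/22 + 2*49)*(-14) = (1/22 + 98)*(-14) = (2157/22)*(-14) = -15099/11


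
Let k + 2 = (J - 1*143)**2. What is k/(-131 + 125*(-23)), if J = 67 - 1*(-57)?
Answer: -359/3006 ≈ -0.11943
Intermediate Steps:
J = 124 (J = 67 + 57 = 124)
k = 359 (k = -2 + (124 - 1*143)**2 = -2 + (124 - 143)**2 = -2 + (-19)**2 = -2 + 361 = 359)
k/(-131 + 125*(-23)) = 359/(-131 + 125*(-23)) = 359/(-131 - 2875) = 359/(-3006) = 359*(-1/3006) = -359/3006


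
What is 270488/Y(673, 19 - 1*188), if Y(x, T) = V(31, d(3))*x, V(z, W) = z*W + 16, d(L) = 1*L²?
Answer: 270488/198535 ≈ 1.3624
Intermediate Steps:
d(L) = L²
V(z, W) = 16 + W*z (V(z, W) = W*z + 16 = 16 + W*z)
Y(x, T) = 295*x (Y(x, T) = (16 + 3²*31)*x = (16 + 9*31)*x = (16 + 279)*x = 295*x)
270488/Y(673, 19 - 1*188) = 270488/((295*673)) = 270488/198535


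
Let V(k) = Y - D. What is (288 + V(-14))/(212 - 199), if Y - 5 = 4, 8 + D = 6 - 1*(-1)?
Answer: 298/13 ≈ 22.923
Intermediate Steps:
D = -1 (D = -8 + (6 - 1*(-1)) = -8 + (6 + 1) = -8 + 7 = -1)
Y = 9 (Y = 5 + 4 = 9)
V(k) = 10 (V(k) = 9 - 1*(-1) = 9 + 1 = 10)
(288 + V(-14))/(212 - 199) = (288 + 10)/(212 - 199) = 298/13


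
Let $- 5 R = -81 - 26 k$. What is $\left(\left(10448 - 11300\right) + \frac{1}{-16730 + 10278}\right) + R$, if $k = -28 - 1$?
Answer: $- \frac{31827721}{32260} \approx -986.6$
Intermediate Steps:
$k = -29$
$R = - \frac{673}{5}$ ($R = - \frac{-81 - -754}{5} = - \frac{-81 + 754}{5} = \left(- \frac{1}{5}\right) 673 = - \frac{673}{5} \approx -134.6$)
$\left(\left(10448 - 11300\right) + \frac{1}{-16730 + 10278}\right) + R = \left(\left(10448 - 11300\right) + \frac{1}{-16730 + 10278}\right) - \frac{673}{5} = \left(-852 + \frac{1}{-6452}\right) - \frac{673}{5} = \left(-852 - \frac{1}{6452}\right) - \frac{673}{5} = - \frac{5497105}{6452} - \frac{673}{5} = - \frac{31827721}{32260}$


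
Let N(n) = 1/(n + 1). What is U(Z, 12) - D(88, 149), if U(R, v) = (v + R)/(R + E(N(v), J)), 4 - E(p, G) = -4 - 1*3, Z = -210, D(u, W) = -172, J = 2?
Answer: 34426/199 ≈ 172.99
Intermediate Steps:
N(n) = 1/(1 + n)
E(p, G) = 11 (E(p, G) = 4 - (-4 - 1*3) = 4 - (-4 - 3) = 4 - 1*(-7) = 4 + 7 = 11)
U(R, v) = (R + v)/(11 + R) (U(R, v) = (v + R)/(R + 11) = (R + v)/(11 + R))
U(Z, 12) - D(88, 149) = (-210 + 12)/(11 - 210) - 1*(-172) = -198/(-199) + 172 = -1/199*(-198) + 172 = 198/199 + 172 = 34426/199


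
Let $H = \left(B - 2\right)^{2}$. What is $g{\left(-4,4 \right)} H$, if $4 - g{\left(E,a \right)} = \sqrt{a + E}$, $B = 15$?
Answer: $676$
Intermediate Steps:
$g{\left(E,a \right)} = 4 - \sqrt{E + a}$ ($g{\left(E,a \right)} = 4 - \sqrt{a + E} = 4 - \sqrt{E + a}$)
$H = 169$ ($H = \left(15 - 2\right)^{2} = 13^{2} = 169$)
$g{\left(-4,4 \right)} H = \left(4 - \sqrt{-4 + 4}\right) 169 = \left(4 - \sqrt{0}\right) 169 = \left(4 - 0\right) 169 = \left(4 + 0\right) 169 = 4 \cdot 169 = 676$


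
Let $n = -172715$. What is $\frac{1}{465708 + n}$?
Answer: $\frac{1}{292993} \approx 3.413 \cdot 10^{-6}$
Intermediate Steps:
$\frac{1}{465708 + n} = \frac{1}{465708 - 172715} = \frac{1}{292993}$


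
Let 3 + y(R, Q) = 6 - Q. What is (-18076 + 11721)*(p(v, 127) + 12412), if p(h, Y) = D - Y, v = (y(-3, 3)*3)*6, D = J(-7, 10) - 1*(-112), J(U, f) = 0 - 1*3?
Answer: -78763870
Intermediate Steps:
J(U, f) = -3 (J(U, f) = 0 - 3 = -3)
D = 109 (D = -3 - 1*(-112) = -3 + 112 = 109)
y(R, Q) = 3 - Q (y(R, Q) = -3 + (6 - Q) = 3 - Q)
v = 0 (v = ((3 - 1*3)*3)*6 = ((3 - 3)*3)*6 = (0*3)*6 = 0*6 = 0)
p(h, Y) = 109 - Y
(-18076 + 11721)*(p(v, 127) + 12412) = (-18076 + 11721)*((109 - 1*127) + 12412) = -6355*((109 - 127) + 12412) = -6355*(-18 + 12412) = -6355*12394 = -78763870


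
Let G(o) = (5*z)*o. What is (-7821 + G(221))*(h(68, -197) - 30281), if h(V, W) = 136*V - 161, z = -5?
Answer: 282855124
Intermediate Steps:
h(V, W) = -161 + 136*V
G(o) = -25*o (G(o) = (5*(-5))*o = -25*o)
(-7821 + G(221))*(h(68, -197) - 30281) = (-7821 - 25*221)*((-161 + 136*68) - 30281) = (-7821 - 5525)*((-161 + 9248) - 30281) = -13346*(9087 - 30281) = -13346*(-21194) = 282855124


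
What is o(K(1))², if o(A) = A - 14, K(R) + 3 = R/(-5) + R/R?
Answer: 6561/25 ≈ 262.44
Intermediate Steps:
K(R) = -2 - R/5 (K(R) = -3 + (R/(-5) + R/R) = -3 + (R*(-⅕) + 1) = -3 + (-R/5 + 1) = -3 + (1 - R/5) = -2 - R/5)
o(A) = -14 + A
o(K(1))² = (-14 + (-2 - ⅕*1))² = (-14 + (-2 - ⅕))² = (-14 - 11/5)² = (-81/5)² = 6561/25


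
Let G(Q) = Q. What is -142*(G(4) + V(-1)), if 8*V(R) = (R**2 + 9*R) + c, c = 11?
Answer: -2485/4 ≈ -621.25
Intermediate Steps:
V(R) = 11/8 + R**2/8 + 9*R/8 (V(R) = ((R**2 + 9*R) + 11)/8 = (11 + R**2 + 9*R)/8 = 11/8 + R**2/8 + 9*R/8)
-142*(G(4) + V(-1)) = -142*(4 + (11/8 + (1/8)*(-1)**2 + (9/8)*(-1))) = -142*(4 + (11/8 + (1/8)*1 - 9/8)) = -142*(4 + (11/8 + 1/8 - 9/8)) = -142*(4 + 3/8) = -142*35/8 = -2485/4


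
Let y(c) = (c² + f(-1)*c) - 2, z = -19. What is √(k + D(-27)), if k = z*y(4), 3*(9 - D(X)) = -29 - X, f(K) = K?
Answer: I*√1623/3 ≈ 13.429*I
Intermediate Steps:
D(X) = 56/3 + X/3 (D(X) = 9 - (-29 - X)/3 = 9 + (29/3 + X/3) = 56/3 + X/3)
y(c) = -2 + c² - c (y(c) = (c² - c) - 2 = -2 + c² - c)
k = -190 (k = -19*(-2 + 4² - 1*4) = -19*(-2 + 16 - 4) = -19*10 = -190)
√(k + D(-27)) = √(-190 + (56/3 + (⅓)*(-27))) = √(-190 + (56/3 - 9)) = √(-190 + 29/3) = √(-541/3) = I*√1623/3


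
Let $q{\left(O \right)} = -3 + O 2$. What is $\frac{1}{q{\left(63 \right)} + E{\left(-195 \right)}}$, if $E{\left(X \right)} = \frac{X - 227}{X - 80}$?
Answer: $\frac{275}{34247} \approx 0.0080299$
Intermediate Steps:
$q{\left(O \right)} = -3 + 2 O$
$E{\left(X \right)} = \frac{-227 + X}{-80 + X}$
$\frac{1}{q{\left(63 \right)} + E{\left(-195 \right)}} = \frac{1}{\left(-3 + 2 \cdot 63\right) + \frac{-227 - 195}{-80 - 195}} = \frac{1}{\left(-3 + 126\right) + \frac{1}{-275} \left(-422\right)} = \frac{1}{123 - - \frac{422}{275}} = \frac{1}{123 + \frac{422}{275}} = \frac{1}{\frac{34247}{275}} = \frac{275}{34247}$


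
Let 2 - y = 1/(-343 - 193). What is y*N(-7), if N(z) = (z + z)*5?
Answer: -37555/268 ≈ -140.13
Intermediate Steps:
y = 1073/536 (y = 2 - 1/(-343 - 193) = 2 - 1/(-536) = 2 - 1*(-1/536) = 2 + 1/536 = 1073/536 ≈ 2.0019)
N(z) = 10*z (N(z) = (2*z)*5 = 10*z)
y*N(-7) = 1073*(10*(-7))/536 = (1073/536)*(-70) = -37555/268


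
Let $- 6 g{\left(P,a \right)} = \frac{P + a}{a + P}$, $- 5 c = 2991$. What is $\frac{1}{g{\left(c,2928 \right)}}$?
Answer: $-6$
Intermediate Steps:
$c = - \frac{2991}{5}$ ($c = \left(- \frac{1}{5}\right) 2991 = - \frac{2991}{5} \approx -598.2$)
$g{\left(P,a \right)} = - \frac{1}{6}$ ($g{\left(P,a \right)} = - \frac{\left(P + a\right) \frac{1}{a + P}}{6} = - \frac{\left(P + a\right) \frac{1}{P + a}}{6} = \left(- \frac{1}{6}\right) 1 = - \frac{1}{6}$)
$\frac{1}{g{\left(c,2928 \right)}} = \frac{1}{- \frac{1}{6}} = -6$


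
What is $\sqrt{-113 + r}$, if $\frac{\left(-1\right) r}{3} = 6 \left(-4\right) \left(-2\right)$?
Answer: $i \sqrt{257} \approx 16.031 i$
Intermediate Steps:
$r = -144$ ($r = - 3 \cdot 6 \left(-4\right) \left(-2\right) = - 3 \left(\left(-24\right) \left(-2\right)\right) = \left(-3\right) 48 = -144$)
$\sqrt{-113 + r} = \sqrt{-113 - 144} = \sqrt{-257} = i \sqrt{257}$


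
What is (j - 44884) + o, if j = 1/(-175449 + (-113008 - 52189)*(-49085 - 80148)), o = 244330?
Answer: 4257918494837593/21348728452 ≈ 1.9945e+5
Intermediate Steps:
j = 1/21348728452 (j = 1/(-175449 - 165197*(-129233)) = 1/(-175449 + 21348903901) = 1/21348728452 ≈ 4.6841e-11)
(j - 44884) + o = (1/21348728452 - 44884) + 244330 = -958216327839567/21348728452 + 244330 = 4257918494837593/21348728452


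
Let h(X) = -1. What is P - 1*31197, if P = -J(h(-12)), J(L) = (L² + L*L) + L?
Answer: -31198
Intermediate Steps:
J(L) = L + 2*L² (J(L) = (L² + L²) + L = 2*L² + L = L + 2*L²)
P = -1 (P = -(-1)*(1 + 2*(-1)) = -(-1)*(1 - 2) = -(-1)*(-1) = -1*1 = -1)
P - 1*31197 = -1 - 1*31197 = -1 - 31197 = -31198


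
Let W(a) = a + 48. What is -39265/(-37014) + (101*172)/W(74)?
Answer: 323898769/2257854 ≈ 143.45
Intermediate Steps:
W(a) = 48 + a
-39265/(-37014) + (101*172)/W(74) = -39265/(-37014) + (101*172)/(48 + 74) = -39265*(-1/37014) + 17372/122 = 39265/37014 + 17372*(1/122) = 39265/37014 + 8686/61 = 323898769/2257854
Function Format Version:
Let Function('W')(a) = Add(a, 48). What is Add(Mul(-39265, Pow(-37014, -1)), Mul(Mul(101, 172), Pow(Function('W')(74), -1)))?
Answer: Rational(323898769, 2257854) ≈ 143.45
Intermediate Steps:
Function('W')(a) = Add(48, a)
Add(Mul(-39265, Pow(-37014, -1)), Mul(Mul(101, 172), Pow(Function('W')(74), -1))) = Add(Mul(-39265, Pow(-37014, -1)), Mul(Mul(101, 172), Pow(Add(48, 74), -1))) = Add(Mul(-39265, Rational(-1, 37014)), Mul(17372, Pow(122, -1))) = Add(Rational(39265, 37014), Mul(17372, Rational(1, 122))) = Add(Rational(39265, 37014), Rational(8686, 61)) = Rational(323898769, 2257854)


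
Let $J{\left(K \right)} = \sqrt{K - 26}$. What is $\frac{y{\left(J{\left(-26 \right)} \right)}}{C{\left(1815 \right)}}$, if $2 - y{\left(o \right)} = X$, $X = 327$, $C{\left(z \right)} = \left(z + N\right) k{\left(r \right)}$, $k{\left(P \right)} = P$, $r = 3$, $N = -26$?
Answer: $- \frac{325}{5367} \approx -0.060555$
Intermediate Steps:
$J{\left(K \right)} = \sqrt{-26 + K}$
$C{\left(z \right)} = -78 + 3 z$ ($C{\left(z \right)} = \left(z - 26\right) 3 = \left(-26 + z\right) 3 = -78 + 3 z$)
$y{\left(o \right)} = -325$ ($y{\left(o \right)} = 2 - 327 = -325$)
$\frac{y{\left(J{\left(-26 \right)} \right)}}{C{\left(1815 \right)}} = - \frac{325}{-78 + 3 \cdot 1815} = - \frac{325}{-78 + 5445} = - \frac{325}{5367}$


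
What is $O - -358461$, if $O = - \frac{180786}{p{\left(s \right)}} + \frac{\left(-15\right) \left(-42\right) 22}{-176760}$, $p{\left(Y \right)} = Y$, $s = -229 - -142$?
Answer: $\frac{354049221}{982} \approx 3.6054 \cdot 10^{5}$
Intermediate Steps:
$s = -87$ ($s = -229 + 142 = -87$)
$O = \frac{2040519}{982}$ ($O = - \frac{180786}{-87} + \frac{\left(-15\right) \left(-42\right) 22}{-176760} = \left(-180786\right) \left(- \frac{1}{87}\right) + 630 \cdot 22 \left(- \frac{1}{176760}\right) = 2078 + 13860 \left(- \frac{1}{176760}\right) = 2078 - \frac{77}{982} = \frac{2040519}{982} \approx 2077.9$)
$O - -358461 = \frac{2040519}{982} - -358461 = \frac{2040519}{982} + 358461 = \frac{354049221}{982}$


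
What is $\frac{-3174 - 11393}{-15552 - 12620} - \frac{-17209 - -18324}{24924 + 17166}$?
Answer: $\frac{58171325}{118575948} \approx 0.49058$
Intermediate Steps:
$\frac{-3174 - 11393}{-15552 - 12620} - \frac{-17209 - -18324}{24924 + 17166} = - \frac{14567}{-28172} - \frac{-17209 + 18324}{42090} = \left(-14567\right) \left(- \frac{1}{28172}\right) - 1115 \cdot \frac{1}{42090} = \frac{14567}{28172} - \frac{223}{8418} = \frac{58171325}{118575948}$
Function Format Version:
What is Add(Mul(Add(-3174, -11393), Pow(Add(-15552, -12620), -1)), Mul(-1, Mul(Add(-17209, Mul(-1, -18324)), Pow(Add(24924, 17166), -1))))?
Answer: Rational(58171325, 118575948) ≈ 0.49058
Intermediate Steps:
Add(Mul(Add(-3174, -11393), Pow(Add(-15552, -12620), -1)), Mul(-1, Mul(Add(-17209, Mul(-1, -18324)), Pow(Add(24924, 17166), -1)))) = Add(Mul(-14567, Pow(-28172, -1)), Mul(-1, Mul(Add(-17209, 18324), Pow(42090, -1)))) = Add(Mul(-14567, Rational(-1, 28172)), Mul(-1, Mul(1115, Rational(1, 42090)))) = Add(Rational(14567, 28172), Mul(-1, Rational(223, 8418))) = Add(Rational(14567, 28172), Rational(-223, 8418)) = Rational(58171325, 118575948)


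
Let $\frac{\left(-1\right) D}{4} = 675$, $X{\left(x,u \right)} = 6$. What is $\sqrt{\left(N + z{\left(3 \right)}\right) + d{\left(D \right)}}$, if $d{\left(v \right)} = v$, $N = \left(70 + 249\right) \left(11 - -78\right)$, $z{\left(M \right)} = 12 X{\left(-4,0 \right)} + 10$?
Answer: $11 \sqrt{213} \approx 160.54$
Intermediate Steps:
$D = -2700$ ($D = \left(-4\right) 675 = -2700$)
$z{\left(M \right)} = 82$ ($z{\left(M \right)} = 12 \cdot 6 + 10 = 72 + 10 = 82$)
$N = 28391$ ($N = 319 \left(11 + 78\right) = 319 \cdot 89 = 28391$)
$\sqrt{\left(N + z{\left(3 \right)}\right) + d{\left(D \right)}} = \sqrt{\left(28391 + 82\right) - 2700} = \sqrt{28473 - 2700} = \sqrt{25773} = 11 \sqrt{213}$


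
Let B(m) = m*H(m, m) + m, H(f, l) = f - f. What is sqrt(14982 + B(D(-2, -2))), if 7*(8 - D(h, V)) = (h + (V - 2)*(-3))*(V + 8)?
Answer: sqrt(734090)/7 ≈ 122.40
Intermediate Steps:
H(f, l) = 0
D(h, V) = 8 - (8 + V)*(6 + h - 3*V)/7 (D(h, V) = 8 - (h + (V - 2)*(-3))*(V + 8)/7 = 8 - (h + (-2 + V)*(-3))*(8 + V)/7 = 8 - (h + (6 - 3*V))*(8 + V)/7 = 8 - (6 + h - 3*V)*(8 + V)/7 = 8 - (8 + V)*(6 + h - 3*V)/7)
B(m) = m (B(m) = m*0 + m = 0 + m = m)
sqrt(14982 + B(D(-2, -2))) = sqrt(14982 + (8/7 - 8/7*(-2) + (3/7)*(-2)**2 + (18/7)*(-2) - 1/7*(-2)*(-2))) = sqrt(14982 + (8/7 + 16/7 + (3/7)*4 - 36/7 - 4/7)) = sqrt(14982 + (8/7 + 16/7 + 12/7 - 36/7 - 4/7)) = sqrt(14982 - 4/7) = sqrt(104870/7) = sqrt(734090)/7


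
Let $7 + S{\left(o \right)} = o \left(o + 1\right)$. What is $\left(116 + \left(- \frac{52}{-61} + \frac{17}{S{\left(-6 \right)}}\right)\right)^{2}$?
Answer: $\frac{27218730361}{1968409} \approx 13828.0$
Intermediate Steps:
$S{\left(o \right)} = -7 + o \left(1 + o\right)$ ($S{\left(o \right)} = -7 + o \left(o + 1\right) = -7 + o \left(1 + o\right)$)
$\left(116 + \left(- \frac{52}{-61} + \frac{17}{S{\left(-6 \right)}}\right)\right)^{2} = \left(116 + \left(- \frac{52}{-61} + \frac{17}{-7 - 6 + \left(-6\right)^{2}}\right)\right)^{2} = \left(116 + \left(\left(-52\right) \left(- \frac{1}{61}\right) + \frac{17}{-7 - 6 + 36}\right)\right)^{2} = \left(116 + \left(\frac{52}{61} + \frac{17}{23}\right)\right)^{2} = \left(116 + \frac{2233}{1403}\right)^{2} = \left(\frac{164981}{1403}\right)^{2} = \frac{27218730361}{1968409}$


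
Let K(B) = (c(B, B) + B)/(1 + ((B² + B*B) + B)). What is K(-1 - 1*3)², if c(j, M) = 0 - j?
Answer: 0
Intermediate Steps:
c(j, M) = -j
K(B) = 0 (K(B) = (-B + B)/(1 + ((B² + B*B) + B)) = 0/(1 + ((B² + B²) + B)) = 0/(1 + (2*B² + B)) = 0/(1 + (B + 2*B²)) = 0/(1 + B + 2*B²) = 0)
K(-1 - 1*3)² = 0² = 0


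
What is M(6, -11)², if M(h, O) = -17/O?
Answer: 289/121 ≈ 2.3884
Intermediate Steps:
M(6, -11)² = (-17/(-11))² = (-17*(-1/11))² = (17/11)² = 289/121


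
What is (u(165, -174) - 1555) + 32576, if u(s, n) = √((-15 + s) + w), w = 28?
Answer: 31021 + √178 ≈ 31034.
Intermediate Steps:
u(s, n) = √(13 + s) (u(s, n) = √((-15 + s) + 28) = √(13 + s))
(u(165, -174) - 1555) + 32576 = (√(13 + 165) - 1555) + 32576 = (√178 - 1555) + 32576 = (-1555 + √178) + 32576 = 31021 + √178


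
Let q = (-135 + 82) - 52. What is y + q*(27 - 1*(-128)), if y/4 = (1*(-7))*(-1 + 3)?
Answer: -16331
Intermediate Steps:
y = -56 (y = 4*((1*(-7))*(-1 + 3)) = 4*(-7*2) = 4*(-14) = -56)
q = -105 (q = -53 - 52 = -105)
y + q*(27 - 1*(-128)) = -56 - 105*(27 - 1*(-128)) = -56 - 105*(27 + 128) = -56 - 105*155 = -56 - 16275 = -16331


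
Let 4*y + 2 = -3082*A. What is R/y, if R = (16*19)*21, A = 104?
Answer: -96/1205 ≈ -0.079668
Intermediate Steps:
y = -160265/2 (y = -1/2 + (-3082*104)/4 = -1/2 + (1/4)*(-320528) = -1/2 - 80132 = -160265/2 ≈ -80133.)
R = 6384 (R = 304*21 = 6384)
R/y = 6384/(-160265/2) = 6384*(-2/160265) = -96/1205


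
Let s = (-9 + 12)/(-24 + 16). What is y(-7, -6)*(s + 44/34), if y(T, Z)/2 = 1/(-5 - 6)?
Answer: -125/748 ≈ -0.16711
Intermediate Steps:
y(T, Z) = -2/11 (y(T, Z) = 2/(-5 - 6) = 2/(-11) = 2*(-1/11) = -2/11)
s = -3/8 (s = 3/(-8) = 3*(-⅛) = -3/8 ≈ -0.37500)
y(-7, -6)*(s + 44/34) = -2*(-3/8 + 44/34)/11 = -2*(-3/8 + 44*(1/34))/11 = -2*(-3/8 + 22/17)/11 = -2/11*125/136 = -125/748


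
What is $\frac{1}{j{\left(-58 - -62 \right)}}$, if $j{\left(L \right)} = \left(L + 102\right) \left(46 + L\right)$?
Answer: $\frac{1}{5300} \approx 0.00018868$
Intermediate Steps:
$j{\left(L \right)} = \left(46 + L\right) \left(102 + L\right)$ ($j{\left(L \right)} = \left(102 + L\right) \left(46 + L\right) = \left(46 + L\right) \left(102 + L\right)$)
$\frac{1}{j{\left(-58 - -62 \right)}} = \frac{1}{4692 + \left(-58 - -62\right)^{2} + 148 \left(-58 - -62\right)} = \frac{1}{4692 + \left(-58 + 62\right)^{2} + 148 \left(-58 + 62\right)} = \frac{1}{4692 + 4^{2} + 148 \cdot 4} = \frac{1}{4692 + 16 + 592} = \frac{1}{5300}$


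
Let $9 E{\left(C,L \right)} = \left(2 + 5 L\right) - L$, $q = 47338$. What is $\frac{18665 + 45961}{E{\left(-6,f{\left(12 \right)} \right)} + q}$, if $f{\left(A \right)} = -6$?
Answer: $\frac{290817}{213010} \approx 1.3653$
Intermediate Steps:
$E{\left(C,L \right)} = \frac{2}{9} + \frac{4 L}{9}$ ($E{\left(C,L \right)} = \frac{\left(2 + 5 L\right) - L}{9} = \frac{2 + 4 L}{9} = \frac{2}{9} + \frac{4 L}{9}$)
$\frac{18665 + 45961}{E{\left(-6,f{\left(12 \right)} \right)} + q} = \frac{18665 + 45961}{\left(\frac{2}{9} + \frac{4}{9} \left(-6\right)\right) + 47338} = \frac{64626}{\left(\frac{2}{9} - \frac{8}{3}\right) + 47338} = \frac{64626}{- \frac{22}{9} + 47338} = \frac{64626}{\frac{426020}{9}} = 64626 \cdot \frac{9}{426020} = \frac{290817}{213010}$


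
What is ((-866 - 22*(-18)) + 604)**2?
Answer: 17956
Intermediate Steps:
((-866 - 22*(-18)) + 604)**2 = ((-866 + 396) + 604)**2 = (-470 + 604)**2 = 134**2 = 17956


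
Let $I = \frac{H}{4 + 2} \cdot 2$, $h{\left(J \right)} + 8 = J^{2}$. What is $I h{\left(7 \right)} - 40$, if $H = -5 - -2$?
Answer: $-81$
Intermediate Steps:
$H = -3$ ($H = -5 + 2 = -3$)
$h{\left(J \right)} = -8 + J^{2}$
$I = -1$ ($I = \frac{1}{4 + 2} \left(-3\right) 2 = \frac{1}{6} \left(-3\right) 2 = \left(- \frac{1}{2}\right) 2 = -1$)
$I h{\left(7 \right)} - 40 = - (-8 + 7^{2}) - 40 = - (-8 + 49) - 40 = \left(-1\right) 41 - 40 = -41 - 40 = -81$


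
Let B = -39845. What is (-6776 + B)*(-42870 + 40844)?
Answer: 94454146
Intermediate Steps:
(-6776 + B)*(-42870 + 40844) = (-6776 - 39845)*(-42870 + 40844) = -46621*(-2026) = 94454146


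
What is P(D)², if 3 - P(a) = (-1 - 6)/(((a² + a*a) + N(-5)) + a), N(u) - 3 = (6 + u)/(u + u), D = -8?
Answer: 14115049/1510441 ≈ 9.3450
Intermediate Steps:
N(u) = 3 + (6 + u)/(2*u) (N(u) = 3 + (6 + u)/(u + u) = 3 + (6 + u)/((2*u)) = 3 + (6 + u)*(1/(2*u)) = 3 + (6 + u)/(2*u))
P(a) = 3 + 7/(29/10 + a + 2*a²) (P(a) = 3 - (-1 - 6)/(((a² + a*a) + (7/2 + 3/(-5))) + a) = 3 - (-7)/(((a² + a²) + (7/2 + 3*(-⅕))) + a) = 3 - (-7)/((2*a² + (7/2 - ⅗)) + a) = 3 - (-7)/((2*a² + 29/10) + a) = 3 - (-7)/((29/10 + 2*a²) + a) = 3 - (-7)/(29/10 + a + 2*a²) = 3 + 7/(29/10 + a + 2*a²))
P(D)² = ((157 + 30*(-8) + 60*(-8)²)/(29 + 10*(-8) + 20*(-8)²))² = ((157 - 240 + 60*64)/(29 - 80 + 20*64))² = ((157 - 240 + 3840)/(29 - 80 + 1280))² = (3757/1229)² = 14115049/1510441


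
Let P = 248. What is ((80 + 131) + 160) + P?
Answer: 619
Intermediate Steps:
((80 + 131) + 160) + P = ((80 + 131) + 160) + 248 = (211 + 160) + 248 = 371 + 248 = 619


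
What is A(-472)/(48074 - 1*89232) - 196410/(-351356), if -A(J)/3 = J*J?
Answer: 60728332023/3615277562 ≈ 16.798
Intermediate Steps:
A(J) = -3*J² (A(J) = -3*J*J = -3*J²)
A(-472)/(48074 - 1*89232) - 196410/(-351356) = (-3*(-472)²)/(48074 - 1*89232) - 196410/(-351356) = (-3*222784)/(48074 - 89232) - 196410*(-1/351356) = -668352/(-41158) + 98205/175678 = -668352*(-1/41158) + 98205/175678 = 334176/20579 + 98205/175678 = 60728332023/3615277562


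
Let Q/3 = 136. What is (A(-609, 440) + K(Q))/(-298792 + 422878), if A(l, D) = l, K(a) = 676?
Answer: 67/124086 ≈ 0.00053995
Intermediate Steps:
Q = 408 (Q = 3*136 = 408)
(A(-609, 440) + K(Q))/(-298792 + 422878) = (-609 + 676)/(-298792 + 422878) = 67/124086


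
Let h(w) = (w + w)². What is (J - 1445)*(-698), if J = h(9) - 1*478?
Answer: 1116102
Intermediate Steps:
h(w) = 4*w² (h(w) = (2*w)² = 4*w²)
J = -154 (J = 4*9² - 1*478 = 4*81 - 478 = 324 - 478 = -154)
(J - 1445)*(-698) = (-154 - 1445)*(-698) = -1599*(-698) = 1116102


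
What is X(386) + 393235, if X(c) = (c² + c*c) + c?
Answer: 691613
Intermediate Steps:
X(c) = c + 2*c² (X(c) = (c² + c²) + c = 2*c² + c = c + 2*c²)
X(386) + 393235 = 386*(1 + 2*386) + 393235 = 386*(1 + 772) + 393235 = 386*773 + 393235 = 298378 + 393235 = 691613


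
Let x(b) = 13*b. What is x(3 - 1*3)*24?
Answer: 0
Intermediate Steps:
x(3 - 1*3)*24 = (13*(3 - 1*3))*24 = (13*(3 - 3))*24 = (13*0)*24 = 0*24 = 0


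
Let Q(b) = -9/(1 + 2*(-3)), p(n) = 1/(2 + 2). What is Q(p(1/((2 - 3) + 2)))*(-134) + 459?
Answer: 1089/5 ≈ 217.80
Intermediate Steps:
p(n) = 1/4
Q(b) = 9/5 (Q(b) = -9/(1 - 6) = -9/(-5) = -9*(-1/5) = 9/5)
Q(p(1/((2 - 3) + 2)))*(-134) + 459 = (9/5)*(-134) + 459 = -1206/5 + 459 = 1089/5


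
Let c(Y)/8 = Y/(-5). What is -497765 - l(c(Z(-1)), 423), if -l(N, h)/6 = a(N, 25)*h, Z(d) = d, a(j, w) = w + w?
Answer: -370865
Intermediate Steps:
a(j, w) = 2*w
c(Y) = -8*Y/5 (c(Y) = 8*(Y/(-5)) = 8*(Y*(-⅕)) = 8*(-Y/5) = -8*Y/5)
l(N, h) = -300*h (l(N, h) = -6*2*25*h = -300*h)
-497765 - l(c(Z(-1)), 423) = -497765 - (-300)*423 = -497765 - 1*(-126900) = -497765 + 126900 = -370865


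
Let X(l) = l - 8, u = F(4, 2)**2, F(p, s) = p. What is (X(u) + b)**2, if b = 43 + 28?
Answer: 6241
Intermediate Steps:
b = 71
u = 16 (u = 4**2 = 16)
X(l) = -8 + l
(X(u) + b)**2 = ((-8 + 16) + 71)**2 = (8 + 71)**2 = 79**2 = 6241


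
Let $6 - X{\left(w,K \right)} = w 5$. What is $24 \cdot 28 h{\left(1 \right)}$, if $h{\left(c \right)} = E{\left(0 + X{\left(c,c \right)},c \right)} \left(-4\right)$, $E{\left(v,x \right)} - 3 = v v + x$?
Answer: $-13440$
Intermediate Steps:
$X{\left(w,K \right)} = 6 - 5 w$ ($X{\left(w,K \right)} = 6 - w 5 = 6 - 5 w$)
$E{\left(v,x \right)} = 3 + x + v^{2}$ ($E{\left(v,x \right)} = 3 + \left(v v + x\right) = 3 + \left(v^{2} + x\right) = 3 + \left(x + v^{2}\right) = 3 + x + v^{2}$)
$h{\left(c \right)} = -12 - 4 c - 4 \left(6 - 5 c\right)^{2}$ ($h{\left(c \right)} = \left(3 + c + \left(0 - \left(-6 + 5 c\right)\right)^{2}\right) \left(-4\right) = \left(3 + c + \left(6 - 5 c\right)^{2}\right) \left(-4\right) = -12 - 4 c - 4 \left(6 - 5 c\right)^{2}$)
$24 \cdot 28 h{\left(1 \right)} = 24 \cdot 28 \left(-156 - 100 \cdot 1^{2} + 236 \cdot 1\right) = 672 \left(-156 - 100 + 236\right) = 672 \left(-20\right) = -13440$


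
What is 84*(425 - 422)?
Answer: 252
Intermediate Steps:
84*(425 - 422) = 84*3 = 252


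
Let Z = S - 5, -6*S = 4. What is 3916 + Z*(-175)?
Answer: 14723/3 ≈ 4907.7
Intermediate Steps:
S = -⅔ (S = -⅙*4 = -⅔ ≈ -0.66667)
Z = -17/3 (Z = -⅔ - 5 = -17/3 ≈ -5.6667)
3916 + Z*(-175) = 3916 - 17/3*(-175) = 3916 + 2975/3 = 14723/3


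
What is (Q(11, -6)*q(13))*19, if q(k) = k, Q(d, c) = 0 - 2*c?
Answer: 2964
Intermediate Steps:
Q(d, c) = -2*c
(Q(11, -6)*q(13))*19 = (-2*(-6)*13)*19 = (12*13)*19 = 156*19 = 2964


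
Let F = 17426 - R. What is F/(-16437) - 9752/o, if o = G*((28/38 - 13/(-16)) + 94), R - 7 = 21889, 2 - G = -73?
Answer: -12997084982/11936138475 ≈ -1.0889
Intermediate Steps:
G = 75 (G = 2 - 1*(-73) = 2 + 73 = 75)
R = 21896 (R = 7 + 21889 = 21896)
F = -4470 (F = 17426 - 1*21896 = 17426 - 21896 = -4470)
o = 2178525/304 (o = 75*((28/38 - 13/(-16)) + 94) = 75*((28*(1/38) - 13*(-1/16)) + 94) = 75*((14/19 + 13/16) + 94) = 75*(471/304 + 94) = 75*(29047/304) = 2178525/304 ≈ 7166.2)
F/(-16437) - 9752/o = -4470/(-16437) - 9752/2178525/304 = -4470*(-1/16437) - 9752*304/2178525 = 1490/5479 - 2964608/2178525 = -12997084982/11936138475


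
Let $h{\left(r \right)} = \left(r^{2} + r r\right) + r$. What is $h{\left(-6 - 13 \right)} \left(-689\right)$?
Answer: $-484367$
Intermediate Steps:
$h{\left(r \right)} = r + 2 r^{2}$ ($h{\left(r \right)} = \left(r^{2} + r^{2}\right) + r = 2 r^{2} + r = r + 2 r^{2}$)
$h{\left(-6 - 13 \right)} \left(-689\right) = \left(-6 - 13\right) \left(1 + 2 \left(-6 - 13\right)\right) \left(-689\right) = - 19 \left(1 + 2 \left(-19\right)\right) \left(-689\right) = - 19 \left(1 - 38\right) \left(-689\right) = \left(-19\right) \left(-37\right) \left(-689\right) = 703 \left(-689\right) = -484367$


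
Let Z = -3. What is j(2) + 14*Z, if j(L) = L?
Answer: -40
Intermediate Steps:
j(2) + 14*Z = 2 + 14*(-3) = 2 - 42 = -40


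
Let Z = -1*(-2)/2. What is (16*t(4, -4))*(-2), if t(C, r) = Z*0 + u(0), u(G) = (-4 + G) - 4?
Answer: 256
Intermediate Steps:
u(G) = -8 + G
Z = 1 (Z = 2*(½) = 1)
t(C, r) = -8 (t(C, r) = 1*0 + (-8 + 0) = 0 - 8 = -8)
(16*t(4, -4))*(-2) = (16*(-8))*(-2) = -128*(-2) = 256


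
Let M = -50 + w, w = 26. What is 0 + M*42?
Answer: -1008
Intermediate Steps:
M = -24 (M = -50 + 26 = -24)
0 + M*42 = 0 - 24*42 = 0 - 1008 = -1008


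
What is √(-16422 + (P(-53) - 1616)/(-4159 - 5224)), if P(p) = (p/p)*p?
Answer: I*√1445788534531/9383 ≈ 128.15*I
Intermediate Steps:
P(p) = p (P(p) = 1*p = p)
√(-16422 + (P(-53) - 1616)/(-4159 - 5224)) = √(-16422 + (-53 - 1616)/(-4159 - 5224)) = √(-16422 - 1669/(-9383)) = √(-16422 - 1669*(-1/9383)) = √(-16422 + 1669/9383) = √(-154085957/9383) = I*√1445788534531/9383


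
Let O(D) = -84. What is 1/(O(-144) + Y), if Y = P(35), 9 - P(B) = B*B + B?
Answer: -1/1335 ≈ -0.00074906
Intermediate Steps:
P(B) = 9 - B - B**2 (P(B) = 9 - (B*B + B) = 9 - (B**2 + B) = 9 - (B + B**2) = 9 + (-B - B**2) = 9 - B - B**2)
Y = -1251 (Y = 9 - 1*35 - 1*35**2 = 9 - 35 - 1*1225 = 9 - 35 - 1225 = -1251)
1/(O(-144) + Y) = 1/(-84 - 1251) = 1/(-1335) = -1/1335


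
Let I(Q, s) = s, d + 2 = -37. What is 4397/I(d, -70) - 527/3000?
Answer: -1322789/21000 ≈ -62.990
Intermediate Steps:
d = -39 (d = -2 - 37 = -39)
4397/I(d, -70) - 527/3000 = 4397/(-70) - 527/3000 = 4397*(-1/70) - 527*1/3000 = -4397/70 - 527/3000 = -1322789/21000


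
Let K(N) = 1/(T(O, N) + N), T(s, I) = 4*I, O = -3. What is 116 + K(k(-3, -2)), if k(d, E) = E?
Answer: 1159/10 ≈ 115.90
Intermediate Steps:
K(N) = 1/(5*N) (K(N) = 1/(4*N + N) = 1/(5*N))
116 + K(k(-3, -2)) = 116 + (1/5)/(-2) = 116 + (1/5)*(-1/2) = 116 - 1/10 = 1159/10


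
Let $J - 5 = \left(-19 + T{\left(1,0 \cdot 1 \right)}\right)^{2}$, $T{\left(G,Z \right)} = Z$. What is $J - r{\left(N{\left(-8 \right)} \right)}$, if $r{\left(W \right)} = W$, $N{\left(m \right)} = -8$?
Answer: $374$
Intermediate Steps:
$J = 366$ ($J = 5 + \left(-19 + 0 \cdot 1\right)^{2} = 5 + \left(-19 + 0\right)^{2} = 5 + \left(-19\right)^{2} = 5 + 361 = 366$)
$J - r{\left(N{\left(-8 \right)} \right)} = 366 - -8 = 366 + 8 = 374$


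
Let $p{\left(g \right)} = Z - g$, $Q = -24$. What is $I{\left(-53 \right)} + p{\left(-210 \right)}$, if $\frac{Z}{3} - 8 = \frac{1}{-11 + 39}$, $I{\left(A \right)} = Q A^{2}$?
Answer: $- \frac{1881093}{28} \approx -67182.0$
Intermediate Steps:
$I{\left(A \right)} = - 24 A^{2}$
$Z = \frac{675}{28}$ ($Z = 24 + \frac{3}{-11 + 39} = 24 + \frac{3}{28} = \frac{675}{28} \approx 24.107$)
$p{\left(g \right)} = \frac{675}{28} - g$
$I{\left(-53 \right)} + p{\left(-210 \right)} = - 24 \left(-53\right)^{2} + \left(\frac{675}{28} - -210\right) = \left(-24\right) 2809 + \left(\frac{675}{28} + 210\right) = -67416 + \frac{6555}{28} = - \frac{1881093}{28}$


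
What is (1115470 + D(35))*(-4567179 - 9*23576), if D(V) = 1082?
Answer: -5336407316376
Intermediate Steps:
(1115470 + D(35))*(-4567179 - 9*23576) = (1115470 + 1082)*(-4567179 - 9*23576) = 1116552*(-4567179 - 212184) = 1116552*(-4779363) = -5336407316376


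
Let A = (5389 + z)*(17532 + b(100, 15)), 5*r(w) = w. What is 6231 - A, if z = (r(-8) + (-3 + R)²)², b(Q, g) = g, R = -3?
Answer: -2882974248/25 ≈ -1.1532e+8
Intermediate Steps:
r(w) = w/5
z = 29584/25 (z = ((⅕)*(-8) + (-3 - 3)²)² = (-8/5 + (-6)²)² = (-8/5 + 36)² = (172/5)² = 29584/25 ≈ 1183.4)
A = 2883130023/25 (A = (5389 + 29584/25)*(17532 + 15) = (164309/25)*17547 = 2883130023/25 ≈ 1.1533e+8)
6231 - A = 6231 - 1*2883130023/25 = 6231 - 2883130023/25 = -2882974248/25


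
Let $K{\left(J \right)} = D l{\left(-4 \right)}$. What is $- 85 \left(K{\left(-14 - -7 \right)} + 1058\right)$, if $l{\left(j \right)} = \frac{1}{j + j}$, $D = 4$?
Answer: $- \frac{179775}{2} \approx -89888.0$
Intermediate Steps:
$l{\left(j \right)} = \frac{1}{2 j}$
$K{\left(J \right)} = - \frac{1}{2}$ ($K{\left(J \right)} = 4 \frac{1}{2 \left(-4\right)} = 4 \cdot \frac{1}{2} \left(- \frac{1}{4}\right) = 4 \left(- \frac{1}{8}\right) = - \frac{1}{2}$)
$- 85 \left(K{\left(-14 - -7 \right)} + 1058\right) = - 85 \left(- \frac{1}{2} + 1058\right) = \left(-85\right) \frac{2115}{2} = - \frac{179775}{2}$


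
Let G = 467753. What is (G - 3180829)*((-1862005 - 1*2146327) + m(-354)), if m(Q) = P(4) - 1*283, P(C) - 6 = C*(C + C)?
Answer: 10875574052852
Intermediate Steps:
P(C) = 6 + 2*C² (P(C) = 6 + C*(C + C) = 6 + C*(2*C) = 6 + 2*C²)
m(Q) = -245 (m(Q) = (6 + 2*4²) - 1*283 = (6 + 2*16) - 283 = (6 + 32) - 283 = 38 - 283 = -245)
(G - 3180829)*((-1862005 - 1*2146327) + m(-354)) = (467753 - 3180829)*((-1862005 - 1*2146327) - 245) = -2713076*((-1862005 - 2146327) - 245) = -2713076*(-4008332 - 245) = -2713076*(-4008577) = 10875574052852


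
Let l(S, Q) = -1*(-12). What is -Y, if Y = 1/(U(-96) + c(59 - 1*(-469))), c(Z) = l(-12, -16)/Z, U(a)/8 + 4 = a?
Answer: 44/35199 ≈ 0.0012500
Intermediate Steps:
l(S, Q) = 12
U(a) = -32 + 8*a
c(Z) = 12/Z
Y = -44/35199 (Y = 1/((-32 + 8*(-96)) + 12/(59 - 1*(-469))) = 1/((-32 - 768) + 12/(59 + 469)) = 1/(-800 + 12/528) = 1/(-800 + 12*(1/528)) = 1/(-800 + 1/44) = 1/(-35199/44) = -44/35199 ≈ -0.0012500)
-Y = -1*(-44/35199) = 44/35199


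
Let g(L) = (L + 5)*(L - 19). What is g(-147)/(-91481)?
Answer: -23572/91481 ≈ -0.25767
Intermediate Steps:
g(L) = (-19 + L)*(5 + L) (g(L) = (5 + L)*(-19 + L) = (-19 + L)*(5 + L))
g(-147)/(-91481) = (-95 + (-147)² - 14*(-147))/(-91481) = (-95 + 21609 + 2058)*(-1/91481) = 23572*(-1/91481) = -23572/91481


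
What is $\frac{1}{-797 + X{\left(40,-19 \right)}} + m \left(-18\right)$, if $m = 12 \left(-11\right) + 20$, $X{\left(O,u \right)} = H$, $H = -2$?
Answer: $\frac{1610783}{799} \approx 2016.0$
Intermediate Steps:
$X{\left(O,u \right)} = -2$
$m = -112$ ($m = -132 + 20 = -112$)
$\frac{1}{-797 + X{\left(40,-19 \right)}} + m \left(-18\right) = \frac{1}{-797 - 2} - -2016 = \frac{1}{-799} + 2016 = - \frac{1}{799} + 2016 = \frac{1610783}{799}$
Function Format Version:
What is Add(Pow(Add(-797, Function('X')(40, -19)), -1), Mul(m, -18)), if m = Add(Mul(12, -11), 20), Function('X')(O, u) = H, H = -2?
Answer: Rational(1610783, 799) ≈ 2016.0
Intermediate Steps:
Function('X')(O, u) = -2
m = -112 (m = Add(-132, 20) = -112)
Add(Pow(Add(-797, Function('X')(40, -19)), -1), Mul(m, -18)) = Add(Pow(Add(-797, -2), -1), Mul(-112, -18)) = Add(Pow(-799, -1), 2016) = Add(Rational(-1, 799), 2016) = Rational(1610783, 799)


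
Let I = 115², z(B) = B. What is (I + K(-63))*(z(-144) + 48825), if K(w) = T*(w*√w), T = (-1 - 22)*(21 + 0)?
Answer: 643806225 + 4443942447*I*√7 ≈ 6.4381e+8 + 1.1758e+10*I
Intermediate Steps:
T = -483 (T = -23*21 = -483)
K(w) = -483*w^(3/2) (K(w) = -483*w*√w = -483*w^(3/2))
I = 13225
(I + K(-63))*(z(-144) + 48825) = (13225 - (-91287)*I*√7)*(-144 + 48825) = (13225 - (-91287)*I*√7)*48681 = (13225 + 91287*I*√7)*48681 = 643806225 + 4443942447*I*√7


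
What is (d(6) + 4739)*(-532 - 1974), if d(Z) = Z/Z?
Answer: -11878440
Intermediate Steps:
d(Z) = 1
(d(6) + 4739)*(-532 - 1974) = (1 + 4739)*(-532 - 1974) = 4740*(-2506) = -11878440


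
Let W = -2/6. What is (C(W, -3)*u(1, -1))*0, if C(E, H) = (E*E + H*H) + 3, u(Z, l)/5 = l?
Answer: 0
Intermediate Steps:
u(Z, l) = 5*l
W = -1/3 (W = -2*1/6 = -1/3 ≈ -0.33333)
C(E, H) = 3 + E**2 + H**2 (C(E, H) = (E**2 + H**2) + 3 = 3 + E**2 + H**2)
(C(W, -3)*u(1, -1))*0 = ((3 + (-1/3)**2 + (-3)**2)*(5*(-1)))*0 = ((3 + 1/9 + 9)*(-5))*0 = ((109/9)*(-5))*0 = -545/9*0 = 0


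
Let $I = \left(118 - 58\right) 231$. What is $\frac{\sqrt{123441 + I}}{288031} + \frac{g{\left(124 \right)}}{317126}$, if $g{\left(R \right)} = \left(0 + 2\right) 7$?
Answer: $\frac{7}{158563} + \frac{\sqrt{137301}}{288031} \approx 0.0013306$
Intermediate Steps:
$I = 13860$ ($I = 60 \cdot 231 = 13860$)
$g{\left(R \right)} = 14$ ($g{\left(R \right)} = 2 \cdot 7 = 14$)
$\frac{\sqrt{123441 + I}}{288031} + \frac{g{\left(124 \right)}}{317126} = \frac{\sqrt{123441 + 13860}}{288031} + \frac{14}{317126} = \sqrt{137301} \cdot \frac{1}{288031} + 14 \cdot \frac{1}{317126} = \frac{\sqrt{137301}}{288031} + \frac{7}{158563} = \frac{7}{158563} + \frac{\sqrt{137301}}{288031}$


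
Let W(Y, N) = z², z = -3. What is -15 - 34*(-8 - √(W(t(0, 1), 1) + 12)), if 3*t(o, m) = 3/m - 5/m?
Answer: 257 + 34*√21 ≈ 412.81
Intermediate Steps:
t(o, m) = -2/(3*m) (t(o, m) = (3/m - 5/m)/3 = (-2/m)/3 = -2/(3*m))
W(Y, N) = 9 (W(Y, N) = (-3)² = 9)
-15 - 34*(-8 - √(W(t(0, 1), 1) + 12)) = -15 - 34*(-8 - √(9 + 12)) = -15 - 34*(-8 - √21) = -15 + (272 + 34*√21) = 257 + 34*√21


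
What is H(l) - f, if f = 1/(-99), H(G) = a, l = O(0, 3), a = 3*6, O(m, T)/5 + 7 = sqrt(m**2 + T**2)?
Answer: 1783/99 ≈ 18.010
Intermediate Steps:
O(m, T) = -35 + 5*sqrt(T**2 + m**2) (O(m, T) = -35 + 5*sqrt(m**2 + T**2) = -35 + 5*sqrt(T**2 + m**2))
a = 18
l = -20 (l = -35 + 5*sqrt(3**2 + 0**2) = -35 + 5*sqrt(9 + 0) = -35 + 5*sqrt(9) = -35 + 5*3 = -35 + 15 = -20)
H(G) = 18
f = -1/99 ≈ -0.010101
H(l) - f = 18 - 1*(-1/99) = 18 + 1/99 = 1783/99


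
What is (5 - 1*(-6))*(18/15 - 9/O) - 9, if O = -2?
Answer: 537/10 ≈ 53.700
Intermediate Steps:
(5 - 1*(-6))*(18/15 - 9/O) - 9 = (5 - 1*(-6))*(18/15 - 9/(-2)) - 9 = (5 + 6)*(18*(1/15) - 9*(-½)) - 9 = 11*(6/5 + 9/2) - 9 = 11*(57/10) - 9 = 627/10 - 9 = 537/10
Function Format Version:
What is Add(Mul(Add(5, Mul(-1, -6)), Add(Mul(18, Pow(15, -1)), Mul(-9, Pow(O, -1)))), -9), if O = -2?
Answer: Rational(537, 10) ≈ 53.700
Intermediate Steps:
Add(Mul(Add(5, Mul(-1, -6)), Add(Mul(18, Pow(15, -1)), Mul(-9, Pow(O, -1)))), -9) = Add(Mul(Add(5, Mul(-1, -6)), Add(Mul(18, Pow(15, -1)), Mul(-9, Pow(-2, -1)))), -9) = Add(Mul(Add(5, 6), Add(Mul(18, Rational(1, 15)), Mul(-9, Rational(-1, 2)))), -9) = Add(Mul(11, Add(Rational(6, 5), Rational(9, 2))), -9) = Add(Mul(11, Rational(57, 10)), -9) = Add(Rational(627, 10), -9) = Rational(537, 10)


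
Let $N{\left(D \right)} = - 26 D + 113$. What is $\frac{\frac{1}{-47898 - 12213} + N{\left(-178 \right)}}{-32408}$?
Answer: $- \frac{142493125}{974038644} \approx -0.14629$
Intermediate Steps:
$N{\left(D \right)} = 113 - 26 D$
$\frac{\frac{1}{-47898 - 12213} + N{\left(-178 \right)}}{-32408} = \frac{\frac{1}{-47898 - 12213} + \left(113 - -4628\right)}{-32408} = \left(\frac{1}{-60111} + \left(113 + 4628\right)\right) \left(- \frac{1}{32408}\right) = \left(- \frac{1}{60111} + 4741\right) \left(- \frac{1}{32408}\right) = \frac{284986250}{60111} \left(- \frac{1}{32408}\right) = - \frac{142493125}{974038644}$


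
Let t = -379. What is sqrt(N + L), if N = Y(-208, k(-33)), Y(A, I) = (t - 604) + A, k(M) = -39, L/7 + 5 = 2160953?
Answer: 3*sqrt(1680605) ≈ 3889.1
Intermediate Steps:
L = 15126636 (L = -35 + 7*2160953 = -35 + 15126671 = 15126636)
Y(A, I) = -983 + A (Y(A, I) = (-379 - 604) + A = -983 + A)
N = -1191 (N = -983 - 208 = -1191)
sqrt(N + L) = sqrt(-1191 + 15126636) = sqrt(15125445) = 3*sqrt(1680605)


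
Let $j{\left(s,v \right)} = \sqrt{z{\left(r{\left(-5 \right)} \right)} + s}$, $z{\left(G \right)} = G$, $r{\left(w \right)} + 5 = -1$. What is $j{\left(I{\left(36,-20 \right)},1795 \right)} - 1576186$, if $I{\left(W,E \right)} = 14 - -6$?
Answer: $-1576186 + \sqrt{14} \approx -1.5762 \cdot 10^{6}$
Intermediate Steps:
$r{\left(w \right)} = -6$ ($r{\left(w \right)} = -5 - 1 = -6$)
$I{\left(W,E \right)} = 20$ ($I{\left(W,E \right)} = 14 + 6 = 20$)
$j{\left(s,v \right)} = \sqrt{-6 + s}$
$j{\left(I{\left(36,-20 \right)},1795 \right)} - 1576186 = \sqrt{-6 + 20} - 1576186 = \sqrt{14} - 1576186 = -1576186 + \sqrt{14}$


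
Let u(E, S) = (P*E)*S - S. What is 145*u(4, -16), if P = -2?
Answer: 20880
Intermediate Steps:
u(E, S) = -S - 2*E*S (u(E, S) = (-2*E)*S - S = -2*E*S - S = -S - 2*E*S)
145*u(4, -16) = 145*(-16*(-1 - 2*4)) = 145*(-16*(-1 - 8)) = 145*(-16*(-9)) = 145*144 = 20880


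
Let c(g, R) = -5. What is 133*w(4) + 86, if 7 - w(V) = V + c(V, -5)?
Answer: 1150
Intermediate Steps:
w(V) = 12 - V (w(V) = 7 - (V - 5) = 7 - (-5 + V) = 7 + (5 - V) = 12 - V)
133*w(4) + 86 = 133*(12 - 1*4) + 86 = 133*(12 - 4) + 86 = 133*8 + 86 = 1064 + 86 = 1150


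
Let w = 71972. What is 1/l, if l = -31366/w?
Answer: -35986/15683 ≈ -2.2946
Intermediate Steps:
l = -15683/35986 (l = -31366/71972 = -31366*1/71972 = -15683/35986 ≈ -0.43581)
1/l = 1/(-15683/35986) = -35986/15683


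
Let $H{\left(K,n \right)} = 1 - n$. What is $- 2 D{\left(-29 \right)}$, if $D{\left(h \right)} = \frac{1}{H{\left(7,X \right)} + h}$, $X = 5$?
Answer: $\frac{2}{33} \approx 0.060606$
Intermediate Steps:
$D{\left(h \right)} = \frac{1}{-4 + h}$ ($D{\left(h \right)} = \frac{1}{\left(1 - 5\right) + h} = \frac{1}{-4 + h}$)
$- 2 D{\left(-29 \right)} = - \frac{2}{-4 - 29} = - \frac{2}{-33} = \left(-2\right) \left(- \frac{1}{33}\right) = \frac{2}{33}$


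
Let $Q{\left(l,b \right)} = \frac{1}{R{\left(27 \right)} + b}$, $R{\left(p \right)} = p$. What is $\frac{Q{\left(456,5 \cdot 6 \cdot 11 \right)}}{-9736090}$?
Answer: $- \frac{1}{3475784130} \approx -2.877 \cdot 10^{-10}$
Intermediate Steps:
$Q{\left(l,b \right)} = \frac{1}{27 + b}$
$\frac{Q{\left(456,5 \cdot 6 \cdot 11 \right)}}{-9736090} = \frac{1}{\left(27 + 5 \cdot 6 \cdot 11\right) \left(-9736090\right)} = \frac{1}{27 + 30 \cdot 11} \left(- \frac{1}{9736090}\right) = \frac{1}{27 + 330} \left(- \frac{1}{9736090}\right) = \frac{1}{357} \left(- \frac{1}{9736090}\right) = - \frac{1}{3475784130}$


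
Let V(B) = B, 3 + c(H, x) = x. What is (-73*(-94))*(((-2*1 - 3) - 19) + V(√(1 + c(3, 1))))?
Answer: -164688 + 6862*I ≈ -1.6469e+5 + 6862.0*I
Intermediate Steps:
c(H, x) = -3 + x
(-73*(-94))*(((-2*1 - 3) - 19) + V(√(1 + c(3, 1)))) = (-73*(-94))*(((-2*1 - 3) - 19) + √(1 + (-3 + 1))) = 6862*(((-2 - 3) - 19) + √(1 - 2)) = 6862*((-5 - 19) + √(-1)) = 6862*(-24 + I) = -164688 + 6862*I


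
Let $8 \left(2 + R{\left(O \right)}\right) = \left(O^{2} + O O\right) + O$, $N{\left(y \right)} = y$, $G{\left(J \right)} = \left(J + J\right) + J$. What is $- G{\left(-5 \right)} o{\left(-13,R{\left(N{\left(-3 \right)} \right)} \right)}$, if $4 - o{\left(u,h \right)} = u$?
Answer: $255$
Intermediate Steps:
$G{\left(J \right)} = 3 J$ ($G{\left(J \right)} = 2 J + J = 3 J$)
$R{\left(O \right)} = -2 + \frac{O^{2}}{4} + \frac{O}{8}$ ($R{\left(O \right)} = -2 + \frac{\left(O^{2} + O O\right) + O}{8} = -2 + \frac{\left(O^{2} + O^{2}\right) + O}{8} = -2 + \frac{2 O^{2} + O}{8} = -2 + \frac{O + 2 O^{2}}{8} = -2 + \left(\frac{O^{2}}{4} + \frac{O}{8}\right) = -2 + \frac{O^{2}}{4} + \frac{O}{8}$)
$o{\left(u,h \right)} = 4 - u$
$- G{\left(-5 \right)} o{\left(-13,R{\left(N{\left(-3 \right)} \right)} \right)} = - 3 \left(-5\right) \left(4 - -13\right) = - \left(-15\right) \left(4 + 13\right) = - \left(-15\right) 17 = \left(-1\right) \left(-255\right) = 255$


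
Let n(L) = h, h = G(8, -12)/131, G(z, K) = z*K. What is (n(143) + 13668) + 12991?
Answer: 3492233/131 ≈ 26658.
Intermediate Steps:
G(z, K) = K*z
h = -96/131 (h = -12*8/131 = -96*1/131 = -96/131 ≈ -0.73282)
n(L) = -96/131
(n(143) + 13668) + 12991 = (-96/131 + 13668) + 12991 = 1790412/131 + 12991 = 3492233/131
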